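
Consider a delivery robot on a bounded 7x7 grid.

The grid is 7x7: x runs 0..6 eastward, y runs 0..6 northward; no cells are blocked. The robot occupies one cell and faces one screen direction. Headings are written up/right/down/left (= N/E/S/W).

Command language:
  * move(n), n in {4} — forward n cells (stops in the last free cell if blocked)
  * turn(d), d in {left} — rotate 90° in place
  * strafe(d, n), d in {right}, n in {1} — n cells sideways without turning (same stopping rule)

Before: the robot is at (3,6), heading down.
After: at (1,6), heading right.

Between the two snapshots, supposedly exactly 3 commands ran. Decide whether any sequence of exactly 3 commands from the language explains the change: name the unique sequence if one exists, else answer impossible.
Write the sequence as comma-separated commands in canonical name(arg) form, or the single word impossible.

strafe(right, 1), strafe(right, 1), turn(left)

key: cell and facing (now E) both changed — the 3 commands mix motion and turning
t0: at (3,6), heading down
step 1 (strafe(right, 1)): at (2,6), heading down
step 2 (strafe(right, 1)): at (1,6), heading down
step 3 (turn(left)): at (1,6), heading right
all 27 alternatives checked — unique.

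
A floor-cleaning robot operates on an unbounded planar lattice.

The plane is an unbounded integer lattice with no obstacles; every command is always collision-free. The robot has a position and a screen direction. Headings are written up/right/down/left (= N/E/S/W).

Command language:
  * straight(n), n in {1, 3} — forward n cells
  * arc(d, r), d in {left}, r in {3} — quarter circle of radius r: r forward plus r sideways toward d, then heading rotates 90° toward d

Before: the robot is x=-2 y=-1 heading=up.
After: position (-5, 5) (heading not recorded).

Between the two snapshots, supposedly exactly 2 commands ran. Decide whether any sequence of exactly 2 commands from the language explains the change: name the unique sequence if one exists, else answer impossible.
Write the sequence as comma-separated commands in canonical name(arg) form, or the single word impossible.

straight(3), arc(left, 3)

key: order matters: swapping straight(3) and arc(left, 3) lands elsewhere
initial: x=-2 y=-1 heading=up
[1] after straight(3): x=-2 y=2 heading=up
[2] after arc(left, 3): x=-5 y=5 heading=left
no rival 2-sequence matches.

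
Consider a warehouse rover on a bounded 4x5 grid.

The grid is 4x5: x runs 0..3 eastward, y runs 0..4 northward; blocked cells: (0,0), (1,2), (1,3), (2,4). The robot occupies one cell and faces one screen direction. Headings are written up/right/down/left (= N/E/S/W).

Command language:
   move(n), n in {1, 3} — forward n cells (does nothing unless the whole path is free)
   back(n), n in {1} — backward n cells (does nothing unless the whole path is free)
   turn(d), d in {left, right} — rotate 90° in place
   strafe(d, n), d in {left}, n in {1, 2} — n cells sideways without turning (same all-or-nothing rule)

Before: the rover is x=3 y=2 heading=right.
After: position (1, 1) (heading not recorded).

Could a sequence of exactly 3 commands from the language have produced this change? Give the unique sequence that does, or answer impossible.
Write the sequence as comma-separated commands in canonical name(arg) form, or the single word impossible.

key: order matters: swapping turn(left) and strafe(left, 2) lands elsewhere
from: x=3 y=2 heading=right
[1] after turn(left): x=3 y=2 heading=up
[2] after back(1): x=3 y=1 heading=up
[3] after strafe(left, 2): x=1 y=1 heading=up
no rival 3-sequence matches.

turn(left), back(1), strafe(left, 2)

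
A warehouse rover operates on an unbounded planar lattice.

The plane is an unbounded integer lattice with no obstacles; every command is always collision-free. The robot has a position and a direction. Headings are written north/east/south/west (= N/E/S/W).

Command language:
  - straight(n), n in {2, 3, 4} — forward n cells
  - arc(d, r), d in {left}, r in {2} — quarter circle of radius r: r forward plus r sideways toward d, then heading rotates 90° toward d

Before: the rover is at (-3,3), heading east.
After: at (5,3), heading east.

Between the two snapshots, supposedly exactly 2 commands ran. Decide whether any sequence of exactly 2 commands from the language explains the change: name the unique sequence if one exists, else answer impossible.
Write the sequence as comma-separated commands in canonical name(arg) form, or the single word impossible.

straight(4), straight(4)

key: still facing E at the end — nothing in the sequence rotates
begin: at (-3,3), heading east
t=1 straight(4) ⇒ at (1,3), heading east
t=2 straight(4) ⇒ at (5,3), heading east
no other 2-command option fits: unique.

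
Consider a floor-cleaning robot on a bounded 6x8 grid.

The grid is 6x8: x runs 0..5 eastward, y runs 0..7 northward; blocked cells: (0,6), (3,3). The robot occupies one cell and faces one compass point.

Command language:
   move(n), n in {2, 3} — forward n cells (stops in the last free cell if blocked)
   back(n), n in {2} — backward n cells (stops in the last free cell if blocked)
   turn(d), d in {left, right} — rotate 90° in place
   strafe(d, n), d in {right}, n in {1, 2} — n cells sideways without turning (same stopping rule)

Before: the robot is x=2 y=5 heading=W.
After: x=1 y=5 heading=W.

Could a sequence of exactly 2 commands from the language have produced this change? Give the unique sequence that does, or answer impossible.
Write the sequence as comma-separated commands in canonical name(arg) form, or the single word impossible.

back(2), move(3)

key: heading stays W — no command in the sequence turns
from: x=2 y=5 heading=W
1. back(2) → x=4 y=5 heading=W
2. move(3) → x=1 y=5 heading=W
uniquely the one of 49 2-step routes that fits.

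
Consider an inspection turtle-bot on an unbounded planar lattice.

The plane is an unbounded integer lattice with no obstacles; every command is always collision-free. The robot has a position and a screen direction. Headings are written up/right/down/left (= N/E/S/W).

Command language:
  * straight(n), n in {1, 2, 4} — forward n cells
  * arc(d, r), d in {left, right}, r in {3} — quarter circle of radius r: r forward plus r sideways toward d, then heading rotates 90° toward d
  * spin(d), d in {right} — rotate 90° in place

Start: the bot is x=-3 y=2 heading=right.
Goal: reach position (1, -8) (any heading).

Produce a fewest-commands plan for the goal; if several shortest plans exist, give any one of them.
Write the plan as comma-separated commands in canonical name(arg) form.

straight(4), arc(right, 3), straight(4), arc(right, 3)

t0: x=-3 y=2 heading=right
t=1 straight(4) ⇒ x=1 y=2 heading=right
t=2 arc(right, 3) ⇒ x=4 y=-1 heading=down
t=3 straight(4) ⇒ x=4 y=-5 heading=down
t=4 arc(right, 3) ⇒ x=1 y=-8 heading=left
minimal: 4 command(s), checked below 4.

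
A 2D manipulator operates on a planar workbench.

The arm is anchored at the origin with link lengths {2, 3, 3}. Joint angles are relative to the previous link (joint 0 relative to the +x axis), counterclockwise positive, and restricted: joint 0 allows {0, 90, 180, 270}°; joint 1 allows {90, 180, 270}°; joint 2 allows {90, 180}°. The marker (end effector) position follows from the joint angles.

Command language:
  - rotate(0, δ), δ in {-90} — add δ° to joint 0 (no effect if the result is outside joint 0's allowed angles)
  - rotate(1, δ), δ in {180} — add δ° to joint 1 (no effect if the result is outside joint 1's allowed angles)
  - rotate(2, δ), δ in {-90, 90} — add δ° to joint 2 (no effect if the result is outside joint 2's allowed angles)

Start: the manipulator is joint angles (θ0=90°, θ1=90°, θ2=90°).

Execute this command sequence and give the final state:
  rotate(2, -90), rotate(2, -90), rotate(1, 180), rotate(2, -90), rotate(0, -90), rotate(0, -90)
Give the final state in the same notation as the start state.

joint angles (θ0=270°, θ1=270°, θ2=90°)

from: joint angles (θ0=90°, θ1=90°, θ2=90°)
step 1 (rotate(2, -90)): joint angles (θ0=90°, θ1=90°, θ2=90°)
step 2 (rotate(2, -90)): joint angles (θ0=90°, θ1=90°, θ2=90°)
step 3 (rotate(1, 180)): joint angles (θ0=90°, θ1=270°, θ2=90°)
step 4 (rotate(2, -90)): joint angles (θ0=90°, θ1=270°, θ2=90°)
step 5 (rotate(0, -90)): joint angles (θ0=0°, θ1=270°, θ2=90°)
step 6 (rotate(0, -90)): joint angles (θ0=270°, θ1=270°, θ2=90°)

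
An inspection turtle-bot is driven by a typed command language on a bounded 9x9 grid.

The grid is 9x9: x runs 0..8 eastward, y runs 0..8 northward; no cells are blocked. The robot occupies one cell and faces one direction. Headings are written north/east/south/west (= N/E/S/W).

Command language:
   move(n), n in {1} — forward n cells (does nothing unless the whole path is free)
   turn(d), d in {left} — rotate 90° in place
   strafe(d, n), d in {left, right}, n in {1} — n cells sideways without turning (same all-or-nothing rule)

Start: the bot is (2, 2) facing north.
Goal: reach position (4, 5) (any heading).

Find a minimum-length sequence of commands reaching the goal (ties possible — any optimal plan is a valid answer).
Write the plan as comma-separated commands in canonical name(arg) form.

strafe(right, 1), strafe(right, 1), move(1), move(1), move(1)

start: (2, 2) facing north
[1] after strafe(right, 1): (3, 2) facing north
[2] after strafe(right, 1): (4, 2) facing north
[3] after move(1): (4, 3) facing north
[4] after move(1): (4, 4) facing north
[5] after move(1): (4, 5) facing north
minimal: 5 command(s), checked below 5.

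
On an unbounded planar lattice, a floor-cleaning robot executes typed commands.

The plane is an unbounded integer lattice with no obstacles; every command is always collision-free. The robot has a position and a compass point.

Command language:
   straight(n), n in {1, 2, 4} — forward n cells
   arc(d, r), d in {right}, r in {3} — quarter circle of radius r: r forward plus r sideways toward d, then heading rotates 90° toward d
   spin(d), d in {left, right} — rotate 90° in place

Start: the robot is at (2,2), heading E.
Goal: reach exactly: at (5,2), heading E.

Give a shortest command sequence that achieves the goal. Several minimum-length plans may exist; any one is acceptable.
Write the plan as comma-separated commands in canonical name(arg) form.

straight(2), straight(1)

initial: at (2,2), heading E
1. straight(2) → at (4,2), heading E
2. straight(1) → at (5,2), heading E
minimal: 2 command(s), checked below 2.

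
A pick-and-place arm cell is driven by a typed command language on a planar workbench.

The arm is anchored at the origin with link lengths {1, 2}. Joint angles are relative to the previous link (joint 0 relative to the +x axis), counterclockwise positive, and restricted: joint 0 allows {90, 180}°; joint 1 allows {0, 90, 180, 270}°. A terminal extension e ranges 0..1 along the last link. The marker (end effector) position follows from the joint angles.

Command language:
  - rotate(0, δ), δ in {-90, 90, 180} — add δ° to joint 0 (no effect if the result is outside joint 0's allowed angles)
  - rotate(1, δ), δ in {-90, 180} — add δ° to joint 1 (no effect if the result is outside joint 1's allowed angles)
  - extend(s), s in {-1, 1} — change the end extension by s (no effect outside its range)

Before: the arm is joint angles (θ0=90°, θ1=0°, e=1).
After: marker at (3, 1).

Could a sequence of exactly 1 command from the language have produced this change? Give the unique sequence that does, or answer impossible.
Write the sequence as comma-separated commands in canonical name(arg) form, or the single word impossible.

rotate(1, -90)

from: joint angles (θ0=90°, θ1=0°, e=1)
t=1 rotate(1, -90) ⇒ joint angles (θ0=90°, θ1=270°, e=1)
uniquely the one of 7 1-step routes that fits.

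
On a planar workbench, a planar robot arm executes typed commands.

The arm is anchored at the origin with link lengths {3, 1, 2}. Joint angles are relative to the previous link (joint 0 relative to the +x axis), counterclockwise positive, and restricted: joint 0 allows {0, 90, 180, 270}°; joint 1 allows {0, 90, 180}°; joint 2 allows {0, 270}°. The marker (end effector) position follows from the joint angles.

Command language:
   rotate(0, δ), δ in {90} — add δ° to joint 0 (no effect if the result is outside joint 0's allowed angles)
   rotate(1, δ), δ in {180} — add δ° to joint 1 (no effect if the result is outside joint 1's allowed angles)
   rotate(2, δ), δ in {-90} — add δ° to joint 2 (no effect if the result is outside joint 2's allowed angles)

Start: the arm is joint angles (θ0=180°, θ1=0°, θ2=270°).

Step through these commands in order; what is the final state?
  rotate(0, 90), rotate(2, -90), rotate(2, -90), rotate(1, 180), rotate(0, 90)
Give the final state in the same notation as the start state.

from: joint angles (θ0=180°, θ1=0°, θ2=270°)
[1] after rotate(0, 90): joint angles (θ0=270°, θ1=0°, θ2=270°)
[2] after rotate(2, -90): joint angles (θ0=270°, θ1=0°, θ2=270°)
[3] after rotate(2, -90): joint angles (θ0=270°, θ1=0°, θ2=270°)
[4] after rotate(1, 180): joint angles (θ0=270°, θ1=180°, θ2=270°)
[5] after rotate(0, 90): joint angles (θ0=0°, θ1=180°, θ2=270°)

joint angles (θ0=0°, θ1=180°, θ2=270°)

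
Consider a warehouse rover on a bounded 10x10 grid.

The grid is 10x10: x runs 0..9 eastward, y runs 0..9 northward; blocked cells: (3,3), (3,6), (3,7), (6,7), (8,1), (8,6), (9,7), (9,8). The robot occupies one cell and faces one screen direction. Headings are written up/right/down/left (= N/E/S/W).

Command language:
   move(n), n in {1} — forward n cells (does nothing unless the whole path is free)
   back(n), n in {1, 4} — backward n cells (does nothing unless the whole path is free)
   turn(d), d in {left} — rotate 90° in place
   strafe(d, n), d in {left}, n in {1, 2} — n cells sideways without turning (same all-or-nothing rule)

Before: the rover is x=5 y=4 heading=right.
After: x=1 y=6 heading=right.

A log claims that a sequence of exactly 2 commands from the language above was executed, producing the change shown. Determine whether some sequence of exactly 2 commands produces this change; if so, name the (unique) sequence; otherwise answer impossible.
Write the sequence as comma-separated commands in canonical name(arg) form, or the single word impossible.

back(4), strafe(left, 2)

key: running strafe(left, 2) before back(4) would end elsewhere — order is forced
initial: x=5 y=4 heading=right
step 1 (back(4)): x=1 y=4 heading=right
step 2 (strafe(left, 2)): x=1 y=6 heading=right
all 36 alternatives checked — unique.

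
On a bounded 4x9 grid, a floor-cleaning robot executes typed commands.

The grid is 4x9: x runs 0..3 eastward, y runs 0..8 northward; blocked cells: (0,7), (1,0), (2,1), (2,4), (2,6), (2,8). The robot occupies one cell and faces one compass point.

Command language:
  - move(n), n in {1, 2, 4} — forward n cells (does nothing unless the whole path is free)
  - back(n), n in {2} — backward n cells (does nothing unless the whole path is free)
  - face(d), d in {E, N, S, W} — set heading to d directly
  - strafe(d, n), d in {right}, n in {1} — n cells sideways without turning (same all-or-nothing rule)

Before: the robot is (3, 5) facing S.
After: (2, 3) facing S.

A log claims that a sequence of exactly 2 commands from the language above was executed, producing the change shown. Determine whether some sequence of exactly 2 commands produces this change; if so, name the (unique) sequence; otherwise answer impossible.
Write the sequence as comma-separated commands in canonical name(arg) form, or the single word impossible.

move(2), strafe(right, 1)

key: heading stays S — no command in the sequence turns
begin: (3, 5) facing S
t=1 move(2) ⇒ (3, 3) facing S
t=2 strafe(right, 1) ⇒ (2, 3) facing S
no other 2-command option fits: unique.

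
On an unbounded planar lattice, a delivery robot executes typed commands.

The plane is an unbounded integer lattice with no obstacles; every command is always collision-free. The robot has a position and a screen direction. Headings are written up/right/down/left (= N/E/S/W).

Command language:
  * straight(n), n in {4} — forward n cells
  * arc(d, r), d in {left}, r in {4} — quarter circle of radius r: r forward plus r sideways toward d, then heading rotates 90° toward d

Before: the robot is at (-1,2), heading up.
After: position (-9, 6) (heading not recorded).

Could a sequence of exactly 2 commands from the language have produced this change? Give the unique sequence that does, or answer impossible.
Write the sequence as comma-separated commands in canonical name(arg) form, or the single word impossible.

arc(left, 4), straight(4)

key: running straight(4) before arc(left, 4) would end elsewhere — order is forced
begin: at (-1,2), heading up
[1] after arc(left, 4): at (-5,6), heading left
[2] after straight(4): at (-9,6), heading left
no other 2-command option fits: unique.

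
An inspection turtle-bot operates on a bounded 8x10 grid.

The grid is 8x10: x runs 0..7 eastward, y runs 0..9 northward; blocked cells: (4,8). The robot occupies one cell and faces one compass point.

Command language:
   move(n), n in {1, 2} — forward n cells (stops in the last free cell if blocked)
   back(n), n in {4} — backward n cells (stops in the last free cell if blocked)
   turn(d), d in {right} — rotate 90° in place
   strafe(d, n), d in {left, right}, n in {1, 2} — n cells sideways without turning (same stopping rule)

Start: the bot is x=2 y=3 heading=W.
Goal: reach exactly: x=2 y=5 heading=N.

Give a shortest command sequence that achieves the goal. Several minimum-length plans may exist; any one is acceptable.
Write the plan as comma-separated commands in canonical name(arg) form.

t0: x=2 y=3 heading=W
t=1 turn(right) ⇒ x=2 y=3 heading=N
t=2 move(2) ⇒ x=2 y=5 heading=N
no 1-step plan works, so 2 is optimal.

turn(right), move(2)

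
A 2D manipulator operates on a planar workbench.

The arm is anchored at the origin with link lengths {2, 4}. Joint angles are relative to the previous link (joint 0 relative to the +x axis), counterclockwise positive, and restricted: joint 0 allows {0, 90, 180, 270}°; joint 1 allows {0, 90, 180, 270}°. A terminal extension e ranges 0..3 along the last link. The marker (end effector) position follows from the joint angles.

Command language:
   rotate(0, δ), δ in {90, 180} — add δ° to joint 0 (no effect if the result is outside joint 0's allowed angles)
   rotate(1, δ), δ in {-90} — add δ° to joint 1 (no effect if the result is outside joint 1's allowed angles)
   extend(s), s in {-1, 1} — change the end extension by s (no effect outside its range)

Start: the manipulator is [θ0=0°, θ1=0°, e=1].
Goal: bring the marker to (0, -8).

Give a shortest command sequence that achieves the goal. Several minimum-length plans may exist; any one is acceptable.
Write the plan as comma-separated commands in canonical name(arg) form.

initial: [θ0=0°, θ1=0°, e=1]
step 1 (rotate(0, 180)): [θ0=180°, θ1=0°, e=1]
step 2 (extend(1)): [θ0=180°, θ1=0°, e=2]
step 3 (rotate(0, 90)): [θ0=270°, θ1=0°, e=2]
nothing shorter than 3 reaches the goal.

rotate(0, 180), extend(1), rotate(0, 90)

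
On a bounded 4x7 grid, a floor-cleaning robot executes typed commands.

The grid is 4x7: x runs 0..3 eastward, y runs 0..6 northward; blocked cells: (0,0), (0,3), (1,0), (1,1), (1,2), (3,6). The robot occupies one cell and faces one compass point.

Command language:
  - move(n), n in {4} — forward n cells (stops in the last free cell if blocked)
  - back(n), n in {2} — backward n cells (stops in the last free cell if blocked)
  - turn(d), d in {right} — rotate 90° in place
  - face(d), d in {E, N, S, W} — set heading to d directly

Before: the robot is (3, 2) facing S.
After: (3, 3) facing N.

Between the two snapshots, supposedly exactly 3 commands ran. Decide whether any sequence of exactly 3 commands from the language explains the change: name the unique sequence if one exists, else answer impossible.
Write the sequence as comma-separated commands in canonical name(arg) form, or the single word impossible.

key: running back(2) before face(N) would end elsewhere — order is forced
from: (3, 2) facing S
[1] after face(N): (3, 2) facing N
[2] after move(4): (3, 5) facing N
[3] after back(2): (3, 3) facing N
no other 3-command option fits: unique.

face(N), move(4), back(2)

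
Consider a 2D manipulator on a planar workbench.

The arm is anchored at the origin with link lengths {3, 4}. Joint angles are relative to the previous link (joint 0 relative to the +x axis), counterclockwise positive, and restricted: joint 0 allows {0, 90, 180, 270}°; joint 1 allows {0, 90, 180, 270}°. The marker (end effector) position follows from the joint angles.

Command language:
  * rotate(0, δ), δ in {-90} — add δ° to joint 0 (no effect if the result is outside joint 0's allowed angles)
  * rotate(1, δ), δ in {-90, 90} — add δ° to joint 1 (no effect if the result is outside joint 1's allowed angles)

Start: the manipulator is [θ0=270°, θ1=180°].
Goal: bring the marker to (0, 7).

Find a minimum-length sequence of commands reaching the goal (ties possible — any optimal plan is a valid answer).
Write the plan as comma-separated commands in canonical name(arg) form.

rotate(1, 90), rotate(1, 90), rotate(0, -90), rotate(0, -90)

t0: [θ0=270°, θ1=180°]
1. rotate(1, 90) → [θ0=270°, θ1=270°]
2. rotate(1, 90) → [θ0=270°, θ1=0°]
3. rotate(0, -90) → [θ0=180°, θ1=0°]
4. rotate(0, -90) → [θ0=90°, θ1=0°]
nothing shorter than 4 reaches the goal.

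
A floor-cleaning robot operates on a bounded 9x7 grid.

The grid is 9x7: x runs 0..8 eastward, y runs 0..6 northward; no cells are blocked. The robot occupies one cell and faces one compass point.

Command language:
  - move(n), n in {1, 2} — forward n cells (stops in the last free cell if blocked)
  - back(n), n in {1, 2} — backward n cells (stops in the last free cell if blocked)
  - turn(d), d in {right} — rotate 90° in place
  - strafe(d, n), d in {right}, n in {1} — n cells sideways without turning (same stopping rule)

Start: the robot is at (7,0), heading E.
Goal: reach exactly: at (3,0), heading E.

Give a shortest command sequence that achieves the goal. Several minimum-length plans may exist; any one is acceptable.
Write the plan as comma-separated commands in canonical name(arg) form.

back(2), back(2)

start: at (7,0), heading E
t=1 back(2) ⇒ at (5,0), heading E
t=2 back(2) ⇒ at (3,0), heading E
no 1-step plan works, so 2 is optimal.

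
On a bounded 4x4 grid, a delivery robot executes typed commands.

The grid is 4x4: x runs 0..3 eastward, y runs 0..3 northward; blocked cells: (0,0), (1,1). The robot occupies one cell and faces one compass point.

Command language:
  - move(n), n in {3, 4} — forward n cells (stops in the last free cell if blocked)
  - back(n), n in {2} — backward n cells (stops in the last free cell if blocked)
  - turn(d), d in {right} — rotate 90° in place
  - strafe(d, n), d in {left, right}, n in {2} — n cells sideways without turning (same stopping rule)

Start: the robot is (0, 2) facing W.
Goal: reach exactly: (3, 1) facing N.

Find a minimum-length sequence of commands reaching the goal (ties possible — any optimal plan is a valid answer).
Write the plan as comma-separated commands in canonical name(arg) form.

begin: (0, 2) facing W
step 1 (turn(right)): (0, 2) facing N
step 2 (move(4)): (0, 3) facing N
step 3 (strafe(right, 2)): (2, 3) facing N
step 4 (strafe(right, 2)): (3, 3) facing N
step 5 (back(2)): (3, 1) facing N
minimal: 5 command(s), checked below 5.

turn(right), move(4), strafe(right, 2), strafe(right, 2), back(2)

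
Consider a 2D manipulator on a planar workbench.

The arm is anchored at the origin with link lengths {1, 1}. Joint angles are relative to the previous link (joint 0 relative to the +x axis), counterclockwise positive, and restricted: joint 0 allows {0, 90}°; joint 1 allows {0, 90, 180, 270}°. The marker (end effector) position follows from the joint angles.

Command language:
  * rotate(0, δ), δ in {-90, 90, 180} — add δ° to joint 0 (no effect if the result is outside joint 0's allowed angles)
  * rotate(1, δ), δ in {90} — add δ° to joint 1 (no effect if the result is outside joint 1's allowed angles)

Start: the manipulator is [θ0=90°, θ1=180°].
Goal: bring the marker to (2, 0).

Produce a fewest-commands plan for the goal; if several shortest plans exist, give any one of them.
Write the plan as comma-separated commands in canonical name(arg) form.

from: [θ0=90°, θ1=180°]
1. rotate(0, -90) → [θ0=0°, θ1=180°]
2. rotate(1, 90) → [θ0=0°, θ1=270°]
3. rotate(1, 90) → [θ0=0°, θ1=0°]
no 2-step plan works, so 3 is optimal.

rotate(0, -90), rotate(1, 90), rotate(1, 90)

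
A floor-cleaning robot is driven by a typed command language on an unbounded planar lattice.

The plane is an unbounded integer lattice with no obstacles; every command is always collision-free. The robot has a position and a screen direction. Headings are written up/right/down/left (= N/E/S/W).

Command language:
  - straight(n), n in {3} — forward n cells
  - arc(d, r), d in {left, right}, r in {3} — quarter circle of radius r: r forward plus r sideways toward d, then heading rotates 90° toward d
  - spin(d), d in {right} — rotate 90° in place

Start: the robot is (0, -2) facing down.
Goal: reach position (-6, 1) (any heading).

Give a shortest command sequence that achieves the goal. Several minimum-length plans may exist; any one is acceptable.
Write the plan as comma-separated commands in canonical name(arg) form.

arc(right, 3), arc(right, 3), straight(3)

from: (0, -2) facing down
step 1 (arc(right, 3)): (-3, -5) facing left
step 2 (arc(right, 3)): (-6, -2) facing up
step 3 (straight(3)): (-6, 1) facing up
nothing shorter than 3 reaches the goal.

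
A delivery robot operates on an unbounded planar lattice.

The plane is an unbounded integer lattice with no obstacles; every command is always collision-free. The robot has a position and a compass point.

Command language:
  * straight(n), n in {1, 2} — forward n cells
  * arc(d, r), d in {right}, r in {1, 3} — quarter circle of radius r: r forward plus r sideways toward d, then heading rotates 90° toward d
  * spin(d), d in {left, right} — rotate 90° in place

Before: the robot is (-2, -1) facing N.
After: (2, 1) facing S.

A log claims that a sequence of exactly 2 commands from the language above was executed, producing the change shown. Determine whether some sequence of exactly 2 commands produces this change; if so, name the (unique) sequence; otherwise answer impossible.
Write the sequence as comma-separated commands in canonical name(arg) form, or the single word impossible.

arc(right, 3), arc(right, 1)

key: cell and facing (now S) both changed — the 2 commands mix motion and turning
t0: (-2, -1) facing N
1. arc(right, 3) → (1, 2) facing E
2. arc(right, 1) → (2, 1) facing S
no rival 2-sequence matches.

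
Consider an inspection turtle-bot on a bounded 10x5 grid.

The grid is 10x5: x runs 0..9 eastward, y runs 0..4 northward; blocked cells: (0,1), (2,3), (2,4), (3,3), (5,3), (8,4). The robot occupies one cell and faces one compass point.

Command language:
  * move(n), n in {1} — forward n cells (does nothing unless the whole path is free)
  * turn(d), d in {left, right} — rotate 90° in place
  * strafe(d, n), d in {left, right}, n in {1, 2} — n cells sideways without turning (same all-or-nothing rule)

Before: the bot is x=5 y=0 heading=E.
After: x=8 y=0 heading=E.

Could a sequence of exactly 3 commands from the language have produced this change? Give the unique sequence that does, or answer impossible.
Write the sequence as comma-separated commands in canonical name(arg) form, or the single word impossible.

move(1), move(1), move(1)

key: still facing E at the end — nothing in the sequence rotates
t0: x=5 y=0 heading=E
1. move(1) → x=6 y=0 heading=E
2. move(1) → x=7 y=0 heading=E
3. move(1) → x=8 y=0 heading=E
all 343 alternatives checked — unique.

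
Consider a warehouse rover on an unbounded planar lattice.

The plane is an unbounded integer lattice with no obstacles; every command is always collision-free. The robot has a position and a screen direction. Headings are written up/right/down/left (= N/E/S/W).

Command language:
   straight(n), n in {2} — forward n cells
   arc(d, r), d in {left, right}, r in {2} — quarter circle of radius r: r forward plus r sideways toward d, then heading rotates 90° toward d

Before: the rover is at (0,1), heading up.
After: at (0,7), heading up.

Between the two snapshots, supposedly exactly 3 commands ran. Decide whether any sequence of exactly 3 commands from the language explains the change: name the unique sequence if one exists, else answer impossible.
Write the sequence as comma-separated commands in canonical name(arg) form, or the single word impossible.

key: heading stays N — no command in the sequence turns
initial: at (0,1), heading up
[1] after straight(2): at (0,3), heading up
[2] after straight(2): at (0,5), heading up
[3] after straight(2): at (0,7), heading up
uniquely the one of 27 3-step routes that fits.

straight(2), straight(2), straight(2)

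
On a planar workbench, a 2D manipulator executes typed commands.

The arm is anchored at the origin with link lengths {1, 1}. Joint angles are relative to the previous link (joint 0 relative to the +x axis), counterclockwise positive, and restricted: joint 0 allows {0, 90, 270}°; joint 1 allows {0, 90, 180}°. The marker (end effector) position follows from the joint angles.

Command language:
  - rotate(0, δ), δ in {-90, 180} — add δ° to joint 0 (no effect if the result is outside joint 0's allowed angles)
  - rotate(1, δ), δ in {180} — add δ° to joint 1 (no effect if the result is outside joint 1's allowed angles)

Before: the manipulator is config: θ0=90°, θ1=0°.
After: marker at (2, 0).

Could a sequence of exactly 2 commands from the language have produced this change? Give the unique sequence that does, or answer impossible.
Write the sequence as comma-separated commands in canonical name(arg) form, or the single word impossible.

key: running rotate(0, 180) before rotate(0, -90) would end elsewhere — order is forced
begin: config: θ0=90°, θ1=0°
step 1 (rotate(0, -90)): config: θ0=0°, θ1=0°
step 2 (rotate(0, 180)): config: θ0=0°, θ1=0°
no other 2-command option fits: unique.

rotate(0, -90), rotate(0, 180)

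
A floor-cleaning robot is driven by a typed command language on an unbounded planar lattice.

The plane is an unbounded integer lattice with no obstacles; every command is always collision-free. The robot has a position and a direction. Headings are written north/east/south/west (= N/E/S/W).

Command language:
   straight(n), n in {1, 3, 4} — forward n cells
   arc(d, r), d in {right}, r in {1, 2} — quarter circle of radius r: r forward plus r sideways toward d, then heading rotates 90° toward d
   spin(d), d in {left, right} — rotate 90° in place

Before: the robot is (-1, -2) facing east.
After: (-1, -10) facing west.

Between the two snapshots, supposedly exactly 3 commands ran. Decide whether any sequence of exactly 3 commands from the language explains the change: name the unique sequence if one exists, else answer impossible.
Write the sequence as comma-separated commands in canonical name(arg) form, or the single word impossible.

arc(right, 2), straight(4), arc(right, 2)

key: cell and facing (now W) both changed — the 3 commands mix motion and turning
from: (-1, -2) facing east
[1] after arc(right, 2): (1, -4) facing south
[2] after straight(4): (1, -8) facing south
[3] after arc(right, 2): (-1, -10) facing west
all 343 alternatives checked — unique.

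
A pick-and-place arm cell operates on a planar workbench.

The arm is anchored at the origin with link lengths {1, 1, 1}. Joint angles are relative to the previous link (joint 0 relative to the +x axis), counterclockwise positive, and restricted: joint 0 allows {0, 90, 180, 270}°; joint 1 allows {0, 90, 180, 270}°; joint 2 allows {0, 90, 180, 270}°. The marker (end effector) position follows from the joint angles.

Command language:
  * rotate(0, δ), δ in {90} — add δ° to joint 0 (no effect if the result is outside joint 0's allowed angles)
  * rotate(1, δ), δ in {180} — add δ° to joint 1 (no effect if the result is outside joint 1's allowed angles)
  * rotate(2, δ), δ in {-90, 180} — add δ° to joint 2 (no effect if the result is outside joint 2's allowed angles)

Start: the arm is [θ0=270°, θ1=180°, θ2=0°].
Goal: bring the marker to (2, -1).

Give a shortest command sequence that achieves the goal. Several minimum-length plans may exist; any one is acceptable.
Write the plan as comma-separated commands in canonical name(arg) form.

begin: [θ0=270°, θ1=180°, θ2=0°]
step 1 (rotate(0, 90)): [θ0=0°, θ1=180°, θ2=0°]
step 2 (rotate(2, -90)): [θ0=0°, θ1=180°, θ2=270°]
step 3 (rotate(1, 180)): [θ0=0°, θ1=0°, θ2=270°]
shorter routes all fall short; 3 is best.

rotate(0, 90), rotate(2, -90), rotate(1, 180)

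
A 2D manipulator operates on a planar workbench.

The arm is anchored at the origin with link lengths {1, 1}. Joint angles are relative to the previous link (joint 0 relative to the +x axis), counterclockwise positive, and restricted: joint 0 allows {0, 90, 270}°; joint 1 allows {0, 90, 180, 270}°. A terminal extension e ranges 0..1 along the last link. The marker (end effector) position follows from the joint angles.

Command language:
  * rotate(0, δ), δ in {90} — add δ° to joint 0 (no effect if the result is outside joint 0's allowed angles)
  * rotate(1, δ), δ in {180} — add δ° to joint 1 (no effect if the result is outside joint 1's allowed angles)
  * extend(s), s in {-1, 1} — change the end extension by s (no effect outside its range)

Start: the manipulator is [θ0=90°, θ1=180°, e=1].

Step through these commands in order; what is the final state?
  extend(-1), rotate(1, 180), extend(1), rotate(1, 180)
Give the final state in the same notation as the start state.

[θ0=90°, θ1=180°, e=1]

initial: [θ0=90°, θ1=180°, e=1]
1. extend(-1) → [θ0=90°, θ1=180°, e=0]
2. rotate(1, 180) → [θ0=90°, θ1=0°, e=0]
3. extend(1) → [θ0=90°, θ1=0°, e=1]
4. rotate(1, 180) → [θ0=90°, θ1=180°, e=1]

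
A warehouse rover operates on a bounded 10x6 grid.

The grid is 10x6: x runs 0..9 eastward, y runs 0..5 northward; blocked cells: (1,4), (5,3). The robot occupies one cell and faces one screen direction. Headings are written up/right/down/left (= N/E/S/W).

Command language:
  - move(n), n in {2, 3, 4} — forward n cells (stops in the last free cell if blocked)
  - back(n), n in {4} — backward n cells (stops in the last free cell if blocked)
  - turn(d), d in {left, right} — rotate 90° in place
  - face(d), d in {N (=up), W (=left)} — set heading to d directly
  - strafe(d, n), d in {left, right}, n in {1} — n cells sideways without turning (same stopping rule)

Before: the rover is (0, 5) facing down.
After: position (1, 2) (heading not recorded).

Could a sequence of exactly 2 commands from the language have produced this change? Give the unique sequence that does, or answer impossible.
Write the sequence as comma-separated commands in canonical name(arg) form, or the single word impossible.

key: order matters: swapping move(3) and strafe(left, 1) lands elsewhere
from: (0, 5) facing down
t=1 move(3) ⇒ (0, 2) facing down
t=2 strafe(left, 1) ⇒ (1, 2) facing down
no other 2-command option fits: unique.

move(3), strafe(left, 1)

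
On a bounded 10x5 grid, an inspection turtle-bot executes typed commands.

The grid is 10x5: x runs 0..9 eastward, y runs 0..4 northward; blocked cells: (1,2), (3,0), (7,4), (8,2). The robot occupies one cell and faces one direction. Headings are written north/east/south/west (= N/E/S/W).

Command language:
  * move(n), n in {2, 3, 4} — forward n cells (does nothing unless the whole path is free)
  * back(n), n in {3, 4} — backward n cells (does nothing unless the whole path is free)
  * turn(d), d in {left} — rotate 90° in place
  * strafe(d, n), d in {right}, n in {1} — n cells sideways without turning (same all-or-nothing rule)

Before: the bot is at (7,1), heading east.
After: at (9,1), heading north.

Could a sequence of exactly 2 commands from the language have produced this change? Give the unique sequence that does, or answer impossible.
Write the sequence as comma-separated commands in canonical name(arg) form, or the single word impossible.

key: cell and facing (now N) both changed — the 2 commands mix motion and turning
from: at (7,1), heading east
1. move(2) → at (9,1), heading east
2. turn(left) → at (9,1), heading north
no other 2-command option fits: unique.

move(2), turn(left)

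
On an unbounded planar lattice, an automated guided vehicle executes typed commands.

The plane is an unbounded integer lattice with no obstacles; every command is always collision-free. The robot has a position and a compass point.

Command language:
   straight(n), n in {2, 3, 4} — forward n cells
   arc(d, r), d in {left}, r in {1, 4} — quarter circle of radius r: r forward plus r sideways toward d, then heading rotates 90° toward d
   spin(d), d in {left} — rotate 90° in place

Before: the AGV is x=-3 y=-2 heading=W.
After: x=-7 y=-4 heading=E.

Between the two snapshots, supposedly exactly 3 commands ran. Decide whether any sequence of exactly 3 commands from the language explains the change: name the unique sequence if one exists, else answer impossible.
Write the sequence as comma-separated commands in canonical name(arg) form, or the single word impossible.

key: cell and facing (now E) both changed — the 3 commands mix motion and turning
begin: x=-3 y=-2 heading=W
[1] after straight(4): x=-7 y=-2 heading=W
[2] after arc(left, 1): x=-8 y=-3 heading=S
[3] after arc(left, 1): x=-7 y=-4 heading=E
uniquely the one of 216 3-step routes that fits.

straight(4), arc(left, 1), arc(left, 1)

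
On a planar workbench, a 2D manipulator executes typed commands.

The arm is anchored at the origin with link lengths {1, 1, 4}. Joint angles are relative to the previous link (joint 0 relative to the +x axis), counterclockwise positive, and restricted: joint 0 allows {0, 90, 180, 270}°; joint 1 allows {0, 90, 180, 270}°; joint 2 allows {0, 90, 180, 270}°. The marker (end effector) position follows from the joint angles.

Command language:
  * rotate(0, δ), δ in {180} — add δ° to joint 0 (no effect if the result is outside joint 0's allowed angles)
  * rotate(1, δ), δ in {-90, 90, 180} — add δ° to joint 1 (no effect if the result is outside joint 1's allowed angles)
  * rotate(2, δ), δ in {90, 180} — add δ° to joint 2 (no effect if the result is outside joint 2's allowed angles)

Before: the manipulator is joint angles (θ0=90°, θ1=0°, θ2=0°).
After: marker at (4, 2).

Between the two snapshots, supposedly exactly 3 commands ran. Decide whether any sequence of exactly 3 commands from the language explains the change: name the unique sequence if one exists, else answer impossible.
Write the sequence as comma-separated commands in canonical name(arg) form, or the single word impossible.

start: joint angles (θ0=90°, θ1=0°, θ2=0°)
[1] after rotate(2, 90): joint angles (θ0=90°, θ1=0°, θ2=90°)
[2] after rotate(2, 90): joint angles (θ0=90°, θ1=0°, θ2=180°)
[3] after rotate(2, 90): joint angles (θ0=90°, θ1=0°, θ2=270°)
no rival 3-sequence matches.

rotate(2, 90), rotate(2, 90), rotate(2, 90)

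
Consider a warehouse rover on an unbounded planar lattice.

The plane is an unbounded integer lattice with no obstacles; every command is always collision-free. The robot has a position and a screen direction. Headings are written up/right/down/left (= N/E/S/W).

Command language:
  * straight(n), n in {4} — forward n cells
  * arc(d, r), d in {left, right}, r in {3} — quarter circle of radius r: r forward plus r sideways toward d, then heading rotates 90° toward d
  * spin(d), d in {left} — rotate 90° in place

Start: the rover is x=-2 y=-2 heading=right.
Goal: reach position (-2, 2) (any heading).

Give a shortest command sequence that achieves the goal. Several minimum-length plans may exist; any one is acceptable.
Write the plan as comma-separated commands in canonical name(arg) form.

spin(left), straight(4)

t0: x=-2 y=-2 heading=right
t=1 spin(left) ⇒ x=-2 y=-2 heading=up
t=2 straight(4) ⇒ x=-2 y=2 heading=up
shorter routes all fall short; 2 is best.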